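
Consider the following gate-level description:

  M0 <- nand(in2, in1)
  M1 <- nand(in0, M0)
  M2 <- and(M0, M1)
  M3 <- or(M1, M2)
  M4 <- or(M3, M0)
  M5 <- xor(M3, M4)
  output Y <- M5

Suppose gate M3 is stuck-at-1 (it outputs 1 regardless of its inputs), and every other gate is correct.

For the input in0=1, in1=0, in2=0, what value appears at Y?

0

Propagate with M3 forced: M0=1, M1=0, M2=0, M3=1 [stuck-at-1], M4=1, M5=0.
So Y = 0. (Without the fault it would be 1.)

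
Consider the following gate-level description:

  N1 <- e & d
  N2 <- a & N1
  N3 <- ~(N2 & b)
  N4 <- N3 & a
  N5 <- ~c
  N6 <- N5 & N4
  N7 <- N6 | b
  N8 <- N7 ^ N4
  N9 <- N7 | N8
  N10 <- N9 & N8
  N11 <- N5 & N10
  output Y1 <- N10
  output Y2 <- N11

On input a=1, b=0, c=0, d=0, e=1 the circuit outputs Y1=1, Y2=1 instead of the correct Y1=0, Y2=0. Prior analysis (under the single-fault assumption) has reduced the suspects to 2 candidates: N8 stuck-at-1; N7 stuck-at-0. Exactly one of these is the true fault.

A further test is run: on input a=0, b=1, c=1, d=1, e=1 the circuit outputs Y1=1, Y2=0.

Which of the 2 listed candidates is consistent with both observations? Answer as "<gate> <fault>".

Evaluate each candidate on input a=0, b=1, c=1, d=1, e=1:
  N8 stuck-at-1: N1=1, N2=0, N3=1, N4=0, N5=0, N6=0, N7=1, N8=1 [stuck-at-1], N9=1, N10=1, N11=0 → Y1=1, Y2=0 — matches
  N7 stuck-at-0: N1=1, N2=0, N3=1, N4=0, N5=0, N6=0, N7=0 [stuck-at-0], N8=0, N9=0, N10=0, N11=0 → Y1=0, Y2=0 — eliminated
Only N8 stuck-at-1 reproduces the observed Y1=1, Y2=0.

N8 stuck-at-1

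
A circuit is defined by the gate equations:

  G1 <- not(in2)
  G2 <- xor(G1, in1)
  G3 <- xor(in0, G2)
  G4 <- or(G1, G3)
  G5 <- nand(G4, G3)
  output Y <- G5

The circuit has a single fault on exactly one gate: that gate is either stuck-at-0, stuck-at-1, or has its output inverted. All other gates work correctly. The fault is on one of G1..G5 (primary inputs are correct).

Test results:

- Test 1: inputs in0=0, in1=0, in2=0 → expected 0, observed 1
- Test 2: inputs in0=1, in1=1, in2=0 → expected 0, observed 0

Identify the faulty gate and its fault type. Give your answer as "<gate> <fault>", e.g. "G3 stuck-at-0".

G2 stuck-at-0

Fault-free values for test 1 (in0=0, in1=0, in2=0): G1=1, G2=1, G3=1, G4=1, G5=0, giving Y=0. Observed 1.
Test 1: faults giving observed 1 are {G1 stuck-at-0, G1 inverted output, G2 stuck-at-0, G2 inverted output, G3 stuck-at-0, G3 inverted output, G4 stuck-at-0, G4 inverted output, G5 stuck-at-1, G5 inverted output}.
Test 2 (in0=1, in1=1, in2=0): fault-free G1=1, G2=0, G3=1, G4=1, G5=0 → 0; observed 0. Eliminates G1 stuck-at-0, G1 inverted output, G2 inverted output, G3 stuck-at-0, G3 inverted output, G4 stuck-at-0, G4 inverted output, G5 stuck-at-1, G5 inverted output.
Only G2 stuck-at-0 is consistent with every test.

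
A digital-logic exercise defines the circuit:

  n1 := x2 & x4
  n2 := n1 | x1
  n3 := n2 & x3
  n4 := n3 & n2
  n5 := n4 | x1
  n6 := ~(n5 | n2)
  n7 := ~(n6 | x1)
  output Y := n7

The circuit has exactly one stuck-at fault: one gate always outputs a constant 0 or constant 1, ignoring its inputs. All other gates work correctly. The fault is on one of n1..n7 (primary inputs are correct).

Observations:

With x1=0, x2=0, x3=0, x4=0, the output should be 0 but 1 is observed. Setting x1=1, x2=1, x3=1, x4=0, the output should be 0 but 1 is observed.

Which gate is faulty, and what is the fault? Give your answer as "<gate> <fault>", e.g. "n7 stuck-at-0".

n7 stuck-at-1

Fault-free values for test 1 (x1=0, x2=0, x3=0, x4=0): n1=0, n2=0, n3=0, n4=0, n5=0, n6=1, n7=0, giving Y=0. Observed 1.
Test 1: faults giving observed 1 are {n1 stuck-at-1, n2 stuck-at-1, n4 stuck-at-1, n5 stuck-at-1, n6 stuck-at-0, n7 stuck-at-1}.
Test 2 (x1=1, x2=1, x3=1, x4=0): fault-free n1=0, n2=1, n3=1, n4=1, n5=1, n6=0, n7=0 → 0; observed 1. Eliminates n1 stuck-at-1, n2 stuck-at-1, n4 stuck-at-1, n5 stuck-at-1, n6 stuck-at-0.
Only n7 stuck-at-1 is consistent with every test.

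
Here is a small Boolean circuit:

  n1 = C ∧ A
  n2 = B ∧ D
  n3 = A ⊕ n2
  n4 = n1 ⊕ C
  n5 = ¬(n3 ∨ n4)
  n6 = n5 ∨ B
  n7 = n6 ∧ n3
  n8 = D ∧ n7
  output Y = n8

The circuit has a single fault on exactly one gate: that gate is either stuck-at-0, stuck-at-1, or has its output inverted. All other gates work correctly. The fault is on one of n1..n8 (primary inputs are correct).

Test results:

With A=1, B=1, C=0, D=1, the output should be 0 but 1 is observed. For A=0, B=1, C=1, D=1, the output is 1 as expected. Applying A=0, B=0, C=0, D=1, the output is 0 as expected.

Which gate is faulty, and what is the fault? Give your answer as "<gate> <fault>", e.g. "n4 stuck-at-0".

n3 stuck-at-1

Fault-free values for test 1 (A=1, B=1, C=0, D=1): n1=0, n2=1, n3=0, n4=0, n5=1, n6=1, n7=0, n8=0, giving Y=0. Observed 1.
Test 1: faults giving observed 1 are {n2 stuck-at-0, n2 inverted output, n3 stuck-at-1, n3 inverted output, n7 stuck-at-1, n7 inverted output, n8 stuck-at-1, n8 inverted output}.
Test 2 (A=0, B=1, C=1, D=1): fault-free n1=0, n2=1, n3=1, n4=1, n5=0, n6=1, n7=1, n8=1 → 1; observed 1. Eliminates n2 stuck-at-0, n2 inverted output, n3 inverted output, n7 inverted output, n8 inverted output.
Test 3 (A=0, B=0, C=0, D=1): fault-free n1=0, n2=0, n3=0, n4=0, n5=1, n6=1, n7=0, n8=0 → 0; observed 0. Eliminates n7 stuck-at-1, n8 stuck-at-1.
Only n3 stuck-at-1 is consistent with every test.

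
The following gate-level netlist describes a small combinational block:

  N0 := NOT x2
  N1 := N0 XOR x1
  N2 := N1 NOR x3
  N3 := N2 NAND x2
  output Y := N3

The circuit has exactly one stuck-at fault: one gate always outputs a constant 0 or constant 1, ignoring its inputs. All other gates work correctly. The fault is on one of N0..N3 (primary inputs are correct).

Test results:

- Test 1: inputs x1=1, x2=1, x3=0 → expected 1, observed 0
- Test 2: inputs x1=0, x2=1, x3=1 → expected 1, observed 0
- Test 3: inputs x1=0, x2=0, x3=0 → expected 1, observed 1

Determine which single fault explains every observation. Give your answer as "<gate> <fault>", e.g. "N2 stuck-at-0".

N2 stuck-at-1

Fault-free values for test 1 (x1=1, x2=1, x3=0): N0=0, N1=1, N2=0, N3=1, giving Y=1. Observed 0.
Test 1: faults giving observed 0 are {N0 stuck-at-1, N1 stuck-at-0, N2 stuck-at-1, N3 stuck-at-0}.
Test 2 (x1=0, x2=1, x3=1): fault-free N0=0, N1=0, N2=0, N3=1 → 1; observed 0. Eliminates N0 stuck-at-1, N1 stuck-at-0.
Test 3 (x1=0, x2=0, x3=0): fault-free N0=1, N1=1, N2=0, N3=1 → 1; observed 1. Eliminates N3 stuck-at-0.
Only N2 stuck-at-1 is consistent with every test.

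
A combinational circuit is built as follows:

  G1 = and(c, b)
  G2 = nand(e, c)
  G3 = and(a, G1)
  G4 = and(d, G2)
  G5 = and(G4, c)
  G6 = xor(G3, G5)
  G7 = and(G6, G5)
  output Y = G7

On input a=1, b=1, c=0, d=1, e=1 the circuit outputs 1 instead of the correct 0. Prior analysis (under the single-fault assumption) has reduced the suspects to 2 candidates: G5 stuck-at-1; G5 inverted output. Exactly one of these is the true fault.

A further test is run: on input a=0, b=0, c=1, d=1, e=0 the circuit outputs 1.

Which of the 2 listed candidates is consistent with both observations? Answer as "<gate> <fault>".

G5 stuck-at-1

Evaluate each candidate on input a=0, b=0, c=1, d=1, e=0:
  G5 stuck-at-1: G1=0, G2=1, G3=0, G4=1, G5=1 [stuck-at-1], G6=1, G7=1 → 1 — matches
  G5 inverted output: G1=0, G2=1, G3=0, G4=1, G5=0 [inverted output], G6=0, G7=0 → 0 — eliminated
Only G5 stuck-at-1 reproduces the observed 1.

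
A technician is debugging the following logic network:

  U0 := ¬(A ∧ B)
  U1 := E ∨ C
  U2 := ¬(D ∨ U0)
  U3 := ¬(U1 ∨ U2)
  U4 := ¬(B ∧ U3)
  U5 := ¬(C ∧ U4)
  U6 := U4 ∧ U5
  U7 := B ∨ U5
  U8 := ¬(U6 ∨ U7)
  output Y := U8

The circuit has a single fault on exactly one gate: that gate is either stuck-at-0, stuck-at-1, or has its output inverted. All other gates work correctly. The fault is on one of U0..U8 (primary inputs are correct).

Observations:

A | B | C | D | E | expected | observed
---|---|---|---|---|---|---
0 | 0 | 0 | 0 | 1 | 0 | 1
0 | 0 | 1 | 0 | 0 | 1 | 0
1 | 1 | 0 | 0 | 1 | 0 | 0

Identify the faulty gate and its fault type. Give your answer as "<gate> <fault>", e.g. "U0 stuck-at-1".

U5 inverted output

Fault-free values for test 1 (A=0, B=0, C=0, D=0, E=1): U0=1, U1=1, U2=0, U3=0, U4=1, U5=1, U6=1, U7=1, U8=0, giving Y=0. Observed 1.
Test 1: faults giving observed 1 are {U5 stuck-at-0, U5 inverted output, U8 stuck-at-1, U8 inverted output}.
Test 2 (A=0, B=0, C=1, D=0, E=0): fault-free U0=1, U1=1, U2=0, U3=0, U4=1, U5=0, U6=0, U7=0, U8=1 → 1; observed 0. Eliminates U5 stuck-at-0, U8 stuck-at-1.
Test 3 (A=1, B=1, C=0, D=0, E=1): fault-free U0=0, U1=1, U2=1, U3=0, U4=1, U5=1, U6=1, U7=1, U8=0 → 0; observed 0. Eliminates U8 inverted output.
Only U5 inverted output is consistent with every test.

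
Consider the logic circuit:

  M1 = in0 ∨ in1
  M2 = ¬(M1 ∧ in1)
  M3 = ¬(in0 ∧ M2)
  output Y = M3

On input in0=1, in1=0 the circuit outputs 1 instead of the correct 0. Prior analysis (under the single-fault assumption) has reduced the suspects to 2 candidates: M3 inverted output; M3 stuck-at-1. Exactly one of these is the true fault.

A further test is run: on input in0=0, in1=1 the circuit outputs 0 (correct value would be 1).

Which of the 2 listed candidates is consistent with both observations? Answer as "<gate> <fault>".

M3 inverted output

Evaluate each candidate on input in0=0, in1=1:
  M3 inverted output: M1=1, M2=0, M3=0 [inverted output] → 0 — matches
  M3 stuck-at-1: M1=1, M2=0, M3=1 [stuck-at-1] → 1 — eliminated
Only M3 inverted output reproduces the observed 0.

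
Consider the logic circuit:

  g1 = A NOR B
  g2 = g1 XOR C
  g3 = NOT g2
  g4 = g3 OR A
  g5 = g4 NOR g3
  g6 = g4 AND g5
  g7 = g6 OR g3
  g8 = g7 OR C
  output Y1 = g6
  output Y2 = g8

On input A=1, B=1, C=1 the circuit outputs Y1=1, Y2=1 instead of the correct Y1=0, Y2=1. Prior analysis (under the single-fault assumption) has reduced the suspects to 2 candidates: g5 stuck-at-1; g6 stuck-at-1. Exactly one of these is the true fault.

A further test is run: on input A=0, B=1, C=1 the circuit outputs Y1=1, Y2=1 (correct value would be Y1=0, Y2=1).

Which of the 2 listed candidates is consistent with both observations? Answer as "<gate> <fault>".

g6 stuck-at-1

Evaluate each candidate on input A=0, B=1, C=1:
  g5 stuck-at-1: g1=0, g2=1, g3=0, g4=0, g5=1 [stuck-at-1], g6=0, g7=0, g8=1 → Y1=0, Y2=1 — eliminated
  g6 stuck-at-1: g1=0, g2=1, g3=0, g4=0, g5=1, g6=1 [stuck-at-1], g7=1, g8=1 → Y1=1, Y2=1 — matches
Only g6 stuck-at-1 reproduces the observed Y1=1, Y2=1.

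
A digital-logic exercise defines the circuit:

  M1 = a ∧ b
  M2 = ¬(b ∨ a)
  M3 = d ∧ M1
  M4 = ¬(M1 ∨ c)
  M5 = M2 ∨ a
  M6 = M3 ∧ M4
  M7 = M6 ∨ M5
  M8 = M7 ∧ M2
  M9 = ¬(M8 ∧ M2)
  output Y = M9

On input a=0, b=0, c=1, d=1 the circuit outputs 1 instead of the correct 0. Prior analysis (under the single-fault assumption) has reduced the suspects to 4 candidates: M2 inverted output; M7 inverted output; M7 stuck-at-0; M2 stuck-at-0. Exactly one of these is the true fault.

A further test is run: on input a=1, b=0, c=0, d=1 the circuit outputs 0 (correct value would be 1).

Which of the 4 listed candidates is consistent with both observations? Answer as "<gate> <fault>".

M2 inverted output

Evaluate each candidate on input a=1, b=0, c=0, d=1:
  M2 inverted output: M1=0, M2=1 [inverted output], M3=0, M4=1, M5=1, M6=0, M7=1, M8=1, M9=0 → 0 — matches
  M7 inverted output: M1=0, M2=0, M3=0, M4=1, M5=1, M6=0, M7=0 [inverted output], M8=0, M9=1 → 1 — eliminated
  M7 stuck-at-0: M1=0, M2=0, M3=0, M4=1, M5=1, M6=0, M7=0 [stuck-at-0], M8=0, M9=1 → 1 — eliminated
  M2 stuck-at-0: M1=0, M2=0 [stuck-at-0], M3=0, M4=1, M5=1, M6=0, M7=1, M8=0, M9=1 → 1 — eliminated
Only M2 inverted output reproduces the observed 0.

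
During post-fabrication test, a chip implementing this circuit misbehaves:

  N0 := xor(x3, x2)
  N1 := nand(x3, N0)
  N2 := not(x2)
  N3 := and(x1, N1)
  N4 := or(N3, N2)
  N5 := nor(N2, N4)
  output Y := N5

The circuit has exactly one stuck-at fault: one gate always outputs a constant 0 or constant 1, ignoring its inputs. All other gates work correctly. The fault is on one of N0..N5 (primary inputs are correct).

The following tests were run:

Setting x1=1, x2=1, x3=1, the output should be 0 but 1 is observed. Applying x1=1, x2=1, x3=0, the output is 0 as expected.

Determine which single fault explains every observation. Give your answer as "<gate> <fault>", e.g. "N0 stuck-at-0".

Fault-free values for test 1 (x1=1, x2=1, x3=1): N0=0, N1=1, N2=0, N3=1, N4=1, N5=0, giving Y=0. Observed 1.
Test 1: faults giving observed 1 are {N0 stuck-at-1, N1 stuck-at-0, N3 stuck-at-0, N4 stuck-at-0, N5 stuck-at-1}.
Test 2 (x1=1, x2=1, x3=0): fault-free N0=1, N1=1, N2=0, N3=1, N4=1, N5=0 → 0; observed 0. Eliminates N1 stuck-at-0, N3 stuck-at-0, N4 stuck-at-0, N5 stuck-at-1.
Only N0 stuck-at-1 is consistent with every test.

N0 stuck-at-1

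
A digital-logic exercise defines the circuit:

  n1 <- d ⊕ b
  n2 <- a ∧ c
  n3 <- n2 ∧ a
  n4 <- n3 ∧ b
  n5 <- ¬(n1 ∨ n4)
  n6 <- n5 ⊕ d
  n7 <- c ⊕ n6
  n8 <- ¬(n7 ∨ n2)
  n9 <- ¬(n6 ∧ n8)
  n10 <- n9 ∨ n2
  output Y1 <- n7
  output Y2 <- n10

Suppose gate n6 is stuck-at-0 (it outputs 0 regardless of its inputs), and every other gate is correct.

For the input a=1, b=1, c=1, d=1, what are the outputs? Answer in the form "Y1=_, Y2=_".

Y1=1, Y2=1

Propagate with n6 forced: n1=0, n2=1, n3=1, n4=1, n5=0, n6=0 [stuck-at-0], n7=1, n8=0, n9=1, n10=1.
So the outputs are Y1=1, Y2=1. (Without the fault they would be Y1=0, Y2=1.)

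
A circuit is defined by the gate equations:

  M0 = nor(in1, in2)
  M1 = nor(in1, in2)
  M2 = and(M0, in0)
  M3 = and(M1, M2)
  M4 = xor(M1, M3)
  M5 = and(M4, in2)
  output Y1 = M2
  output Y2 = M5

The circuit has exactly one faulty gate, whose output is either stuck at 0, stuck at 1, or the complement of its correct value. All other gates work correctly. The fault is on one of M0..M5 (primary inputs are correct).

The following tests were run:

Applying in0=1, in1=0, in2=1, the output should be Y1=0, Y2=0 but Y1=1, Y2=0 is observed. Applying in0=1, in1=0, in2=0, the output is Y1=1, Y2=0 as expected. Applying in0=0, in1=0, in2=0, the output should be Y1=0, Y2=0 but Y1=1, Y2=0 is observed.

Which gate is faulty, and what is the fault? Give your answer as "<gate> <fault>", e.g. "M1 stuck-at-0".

M2 stuck-at-1

Fault-free values for test 1 (in0=1, in1=0, in2=1): M0=0, M1=0, M2=0, M3=0, M4=0, M5=0, giving Y1=0, Y2=0. Observed Y1=1, Y2=0.
Test 1: faults giving observed Y1=1, Y2=0 are {M0 stuck-at-1, M0 inverted output, M2 stuck-at-1, M2 inverted output}.
Test 2 (in0=1, in1=0, in2=0): fault-free M0=1, M1=1, M2=1, M3=1, M4=0, M5=0 → Y1=1, Y2=0; observed Y1=1, Y2=0. Eliminates M0 inverted output, M2 inverted output.
Test 3 (in0=0, in1=0, in2=0): fault-free M0=1, M1=1, M2=0, M3=0, M4=1, M5=0 → Y1=0, Y2=0; observed Y1=1, Y2=0. Eliminates M0 stuck-at-1.
Only M2 stuck-at-1 is consistent with every test.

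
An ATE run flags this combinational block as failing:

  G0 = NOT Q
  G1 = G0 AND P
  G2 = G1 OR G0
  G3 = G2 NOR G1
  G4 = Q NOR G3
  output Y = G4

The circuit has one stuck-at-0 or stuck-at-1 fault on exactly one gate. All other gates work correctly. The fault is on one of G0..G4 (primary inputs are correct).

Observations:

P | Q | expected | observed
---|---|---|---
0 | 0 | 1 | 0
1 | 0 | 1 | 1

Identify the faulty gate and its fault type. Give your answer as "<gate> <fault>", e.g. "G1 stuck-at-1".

Fault-free values for test 1 (P=0, Q=0): G0=1, G1=0, G2=1, G3=0, G4=1, giving Y=1. Observed 0.
Test 1: faults giving observed 0 are {G0 stuck-at-0, G2 stuck-at-0, G3 stuck-at-1, G4 stuck-at-0}.
Test 2 (P=1, Q=0): fault-free G0=1, G1=1, G2=1, G3=0, G4=1 → 1; observed 1. Eliminates G0 stuck-at-0, G3 stuck-at-1, G4 stuck-at-0.
Only G2 stuck-at-0 is consistent with every test.

G2 stuck-at-0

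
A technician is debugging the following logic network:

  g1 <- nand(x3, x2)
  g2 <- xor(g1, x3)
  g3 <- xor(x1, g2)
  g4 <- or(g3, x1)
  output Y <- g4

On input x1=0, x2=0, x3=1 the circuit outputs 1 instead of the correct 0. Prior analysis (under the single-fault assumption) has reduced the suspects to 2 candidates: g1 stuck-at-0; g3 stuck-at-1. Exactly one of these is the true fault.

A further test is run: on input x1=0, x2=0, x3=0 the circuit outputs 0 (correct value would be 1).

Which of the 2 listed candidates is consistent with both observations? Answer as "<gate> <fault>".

Evaluate each candidate on input x1=0, x2=0, x3=0:
  g1 stuck-at-0: g1=0 [stuck-at-0], g2=0, g3=0, g4=0 → 0 — matches
  g3 stuck-at-1: g1=1, g2=1, g3=1 [stuck-at-1], g4=1 → 1 — eliminated
Only g1 stuck-at-0 reproduces the observed 0.

g1 stuck-at-0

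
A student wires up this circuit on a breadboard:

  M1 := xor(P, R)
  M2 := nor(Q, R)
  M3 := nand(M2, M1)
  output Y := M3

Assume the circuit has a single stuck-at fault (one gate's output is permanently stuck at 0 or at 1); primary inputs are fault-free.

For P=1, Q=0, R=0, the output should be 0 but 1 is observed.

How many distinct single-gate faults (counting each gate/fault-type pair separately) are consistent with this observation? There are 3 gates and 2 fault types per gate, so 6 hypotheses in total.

3

Fault-free: M1=1, M2=1, M3=0 → 0. Observed 1.
  M1 stuck-at-0: output 1 ✓
  M1 stuck-at-1: output 0 ✗
  M2 stuck-at-0: output 1 ✓
  M2 stuck-at-1: output 0 ✗
  M3 stuck-at-0: output 0 ✗
  M3 stuck-at-1: output 1 ✓
Consistent faults: {M1 stuck-at-0, M2 stuck-at-0, M3 stuck-at-1} — 3 in all.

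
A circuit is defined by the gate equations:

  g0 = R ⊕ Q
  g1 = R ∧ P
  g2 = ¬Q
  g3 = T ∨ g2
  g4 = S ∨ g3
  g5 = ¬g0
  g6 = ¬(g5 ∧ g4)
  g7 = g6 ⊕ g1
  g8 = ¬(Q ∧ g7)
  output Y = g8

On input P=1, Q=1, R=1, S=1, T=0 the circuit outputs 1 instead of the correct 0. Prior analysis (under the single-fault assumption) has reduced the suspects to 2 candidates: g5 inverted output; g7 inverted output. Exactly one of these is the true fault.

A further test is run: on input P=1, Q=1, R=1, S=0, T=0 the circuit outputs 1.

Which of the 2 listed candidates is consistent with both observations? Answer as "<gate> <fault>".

Evaluate each candidate on input P=1, Q=1, R=1, S=0, T=0:
  g5 inverted output: g0=0, g1=1, g2=0, g3=0, g4=0, g5=0 [inverted output], g6=1, g7=0, g8=1 → 1 — matches
  g7 inverted output: g0=0, g1=1, g2=0, g3=0, g4=0, g5=1, g6=1, g7=1 [inverted output], g8=0 → 0 — eliminated
Only g5 inverted output reproduces the observed 1.

g5 inverted output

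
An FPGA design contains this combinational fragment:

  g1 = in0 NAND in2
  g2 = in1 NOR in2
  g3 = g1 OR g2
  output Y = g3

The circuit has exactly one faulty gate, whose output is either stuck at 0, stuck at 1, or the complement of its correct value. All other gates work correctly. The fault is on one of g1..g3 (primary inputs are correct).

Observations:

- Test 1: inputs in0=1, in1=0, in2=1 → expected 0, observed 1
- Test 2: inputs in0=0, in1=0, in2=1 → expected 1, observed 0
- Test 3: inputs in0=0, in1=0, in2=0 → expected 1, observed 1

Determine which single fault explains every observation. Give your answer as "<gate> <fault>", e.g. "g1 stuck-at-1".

g1 inverted output

Fault-free values for test 1 (in0=1, in1=0, in2=1): g1=0, g2=0, g3=0, giving Y=0. Observed 1.
Test 1: faults giving observed 1 are {g1 stuck-at-1, g1 inverted output, g2 stuck-at-1, g2 inverted output, g3 stuck-at-1, g3 inverted output}.
Test 2 (in0=0, in1=0, in2=1): fault-free g1=1, g2=0, g3=1 → 1; observed 0. Eliminates g1 stuck-at-1, g2 stuck-at-1, g2 inverted output, g3 stuck-at-1.
Test 3 (in0=0, in1=0, in2=0): fault-free g1=1, g2=1, g3=1 → 1; observed 1. Eliminates g3 inverted output.
Only g1 inverted output is consistent with every test.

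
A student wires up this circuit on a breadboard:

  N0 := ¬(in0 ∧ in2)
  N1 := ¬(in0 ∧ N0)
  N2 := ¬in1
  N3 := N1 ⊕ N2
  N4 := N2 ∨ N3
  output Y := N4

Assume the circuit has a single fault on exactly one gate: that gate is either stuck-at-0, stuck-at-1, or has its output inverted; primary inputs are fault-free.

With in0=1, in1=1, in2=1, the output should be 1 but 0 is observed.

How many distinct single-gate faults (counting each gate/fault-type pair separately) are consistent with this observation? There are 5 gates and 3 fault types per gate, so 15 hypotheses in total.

8

Fault-free: N0=0, N1=1, N2=0, N3=1, N4=1 → 1. Observed 0.
  N0: stuck-at-1, inverted output ✓; others ✗
  N1: stuck-at-0, inverted output ✓; others ✗
  N2: none of the 3 fault types match ✗
  N3: stuck-at-0, inverted output ✓; others ✗
  N4: stuck-at-0, inverted output ✓; others ✗
Consistent faults: {N0 stuck-at-1, N0 inverted output, N1 stuck-at-0, N1 inverted output, N3 stuck-at-0, N3 inverted output, N4 stuck-at-0, N4 inverted output} — 8 in all.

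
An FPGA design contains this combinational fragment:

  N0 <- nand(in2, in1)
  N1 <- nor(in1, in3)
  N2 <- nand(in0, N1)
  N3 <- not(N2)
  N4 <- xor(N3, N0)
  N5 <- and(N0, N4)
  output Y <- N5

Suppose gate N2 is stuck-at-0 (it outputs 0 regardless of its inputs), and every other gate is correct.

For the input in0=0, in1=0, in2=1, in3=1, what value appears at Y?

Propagate with N2 forced: N0=1, N1=0, N2=0 [stuck-at-0], N3=1, N4=0, N5=0.
So Y = 0. (Without the fault it would be 1.)

0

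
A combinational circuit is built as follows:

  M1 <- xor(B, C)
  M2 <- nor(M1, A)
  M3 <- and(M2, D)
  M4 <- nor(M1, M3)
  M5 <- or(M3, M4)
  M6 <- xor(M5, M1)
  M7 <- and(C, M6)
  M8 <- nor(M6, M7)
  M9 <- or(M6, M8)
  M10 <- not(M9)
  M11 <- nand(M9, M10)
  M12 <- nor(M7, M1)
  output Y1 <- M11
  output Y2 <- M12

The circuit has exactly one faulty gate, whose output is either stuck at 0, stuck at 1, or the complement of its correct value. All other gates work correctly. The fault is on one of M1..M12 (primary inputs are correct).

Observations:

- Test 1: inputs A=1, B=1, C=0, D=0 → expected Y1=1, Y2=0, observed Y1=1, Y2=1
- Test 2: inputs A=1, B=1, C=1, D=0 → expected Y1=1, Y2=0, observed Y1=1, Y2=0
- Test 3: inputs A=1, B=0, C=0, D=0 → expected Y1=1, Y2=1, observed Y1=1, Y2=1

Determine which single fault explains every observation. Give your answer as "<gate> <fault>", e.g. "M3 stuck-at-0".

M1 stuck-at-0

Fault-free values for test 1 (A=1, B=1, C=0, D=0): M1=1, M2=0, M3=0, M4=0, M5=0, M6=1, M7=0, M8=0, M9=1, M10=0, M11=1, M12=0, giving Y1=1, Y2=0. Observed Y1=1, Y2=1.
Test 1: faults giving observed Y1=1, Y2=1 are {M1 stuck-at-0, M1 inverted output, M12 stuck-at-1, M12 inverted output}.
Test 2 (A=1, B=1, C=1, D=0): fault-free M1=0, M2=0, M3=0, M4=1, M5=1, M6=1, M7=1, M8=0, M9=1, M10=0, M11=1, M12=0 → Y1=1, Y2=0; observed Y1=1, Y2=0. Eliminates M12 stuck-at-1, M12 inverted output.
Test 3 (A=1, B=0, C=0, D=0): fault-free M1=0, M2=0, M3=0, M4=1, M5=1, M6=1, M7=0, M8=0, M9=1, M10=0, M11=1, M12=1 → Y1=1, Y2=1; observed Y1=1, Y2=1. Eliminates M1 inverted output.
Only M1 stuck-at-0 is consistent with every test.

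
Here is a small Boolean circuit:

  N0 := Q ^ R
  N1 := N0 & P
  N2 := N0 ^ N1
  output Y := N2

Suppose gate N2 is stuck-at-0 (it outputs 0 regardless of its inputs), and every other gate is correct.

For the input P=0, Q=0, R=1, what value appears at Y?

0

Propagate with N2 forced: N0=1, N1=0, N2=0 [stuck-at-0].
So Y = 0. (Without the fault it would be 1.)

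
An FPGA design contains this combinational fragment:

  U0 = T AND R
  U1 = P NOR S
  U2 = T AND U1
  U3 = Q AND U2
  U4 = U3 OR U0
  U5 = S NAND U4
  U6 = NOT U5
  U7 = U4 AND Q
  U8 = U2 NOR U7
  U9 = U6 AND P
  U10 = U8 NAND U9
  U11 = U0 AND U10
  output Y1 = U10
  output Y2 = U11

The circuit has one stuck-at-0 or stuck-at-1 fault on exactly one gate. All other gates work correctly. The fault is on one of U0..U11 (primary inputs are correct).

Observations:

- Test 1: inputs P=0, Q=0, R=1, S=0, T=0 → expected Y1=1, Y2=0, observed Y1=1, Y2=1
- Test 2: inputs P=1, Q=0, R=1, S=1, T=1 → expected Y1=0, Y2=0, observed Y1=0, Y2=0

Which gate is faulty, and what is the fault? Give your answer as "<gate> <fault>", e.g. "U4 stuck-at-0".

U0 stuck-at-1

Fault-free values for test 1 (P=0, Q=0, R=1, S=0, T=0): U0=0, U1=1, U2=0, U3=0, U4=0, U5=1, U6=0, U7=0, U8=1, U9=0, U10=1, U11=0, giving Y1=1, Y2=0. Observed Y1=1, Y2=1.
Test 1: faults giving observed Y1=1, Y2=1 are {U0 stuck-at-1, U11 stuck-at-1}.
Test 2 (P=1, Q=0, R=1, S=1, T=1): fault-free U0=1, U1=0, U2=0, U3=0, U4=1, U5=0, U6=1, U7=0, U8=1, U9=1, U10=0, U11=0 → Y1=0, Y2=0; observed Y1=0, Y2=0. Eliminates U11 stuck-at-1.
Only U0 stuck-at-1 is consistent with every test.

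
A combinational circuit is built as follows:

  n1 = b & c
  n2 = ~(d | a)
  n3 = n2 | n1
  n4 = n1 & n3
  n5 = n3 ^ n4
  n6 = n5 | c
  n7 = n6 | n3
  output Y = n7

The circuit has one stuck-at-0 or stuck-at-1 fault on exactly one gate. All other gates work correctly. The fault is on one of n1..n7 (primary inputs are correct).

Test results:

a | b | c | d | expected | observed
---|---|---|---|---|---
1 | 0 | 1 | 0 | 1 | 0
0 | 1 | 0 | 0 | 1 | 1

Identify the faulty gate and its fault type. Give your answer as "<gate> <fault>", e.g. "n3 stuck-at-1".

Fault-free values for test 1 (a=1, b=0, c=1, d=0): n1=0, n2=0, n3=0, n4=0, n5=0, n6=1, n7=1, giving Y=1. Observed 0.
Test 1: faults giving observed 0 are {n6 stuck-at-0, n7 stuck-at-0}.
Test 2 (a=0, b=1, c=0, d=0): fault-free n1=0, n2=1, n3=1, n4=0, n5=1, n6=1, n7=1 → 1; observed 1. Eliminates n7 stuck-at-0.
Only n6 stuck-at-0 is consistent with every test.

n6 stuck-at-0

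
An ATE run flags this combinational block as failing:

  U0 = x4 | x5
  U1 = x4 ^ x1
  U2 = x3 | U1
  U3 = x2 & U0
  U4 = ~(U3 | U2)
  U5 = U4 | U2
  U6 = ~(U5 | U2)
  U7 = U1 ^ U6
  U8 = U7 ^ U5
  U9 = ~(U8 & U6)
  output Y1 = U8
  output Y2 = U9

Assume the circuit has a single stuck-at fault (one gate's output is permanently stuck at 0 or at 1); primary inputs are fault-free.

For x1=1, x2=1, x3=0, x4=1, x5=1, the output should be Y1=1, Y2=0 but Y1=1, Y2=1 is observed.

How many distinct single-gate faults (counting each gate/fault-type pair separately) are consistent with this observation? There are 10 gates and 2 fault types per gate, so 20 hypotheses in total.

Fault-free: U0=1, U1=0, U2=0, U3=1, U4=0, U5=0, U6=1, U7=1, U8=1, U9=0 → Y1=1, Y2=0. Observed Y1=1, Y2=1.
  U0: stuck-at-0 ✓; others ✗
  U1: none of the 2 fault types match ✗
  U2: stuck-at-1 ✓; others ✗
  U3: stuck-at-0 ✓; others ✗
  U4: stuck-at-1 ✓; others ✗
  U5: stuck-at-1 ✓; others ✗
  U6: none of the 2 fault types match ✗
  U7: none of the 2 fault types match ✗
  U8: none of the 2 fault types match ✗
  U9: stuck-at-1 ✓; others ✗
Consistent faults: {U0 stuck-at-0, U2 stuck-at-1, U3 stuck-at-0, U4 stuck-at-1, U5 stuck-at-1, U9 stuck-at-1} — 6 in all.

6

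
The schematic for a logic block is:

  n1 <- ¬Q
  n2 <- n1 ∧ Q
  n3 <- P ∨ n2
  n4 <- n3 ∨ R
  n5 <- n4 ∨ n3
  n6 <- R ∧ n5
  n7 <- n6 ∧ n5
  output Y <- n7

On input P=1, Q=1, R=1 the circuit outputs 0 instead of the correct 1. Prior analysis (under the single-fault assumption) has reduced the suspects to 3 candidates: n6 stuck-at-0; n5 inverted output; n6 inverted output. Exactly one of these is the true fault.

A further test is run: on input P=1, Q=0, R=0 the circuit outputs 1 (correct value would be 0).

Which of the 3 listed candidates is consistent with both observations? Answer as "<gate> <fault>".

Evaluate each candidate on input P=1, Q=0, R=0:
  n6 stuck-at-0: n1=1, n2=0, n3=1, n4=1, n5=1, n6=0 [stuck-at-0], n7=0 → 0 — eliminated
  n5 inverted output: n1=1, n2=0, n3=1, n4=1, n5=0 [inverted output], n6=0, n7=0 → 0 — eliminated
  n6 inverted output: n1=1, n2=0, n3=1, n4=1, n5=1, n6=1 [inverted output], n7=1 → 1 — matches
Only n6 inverted output reproduces the observed 1.

n6 inverted output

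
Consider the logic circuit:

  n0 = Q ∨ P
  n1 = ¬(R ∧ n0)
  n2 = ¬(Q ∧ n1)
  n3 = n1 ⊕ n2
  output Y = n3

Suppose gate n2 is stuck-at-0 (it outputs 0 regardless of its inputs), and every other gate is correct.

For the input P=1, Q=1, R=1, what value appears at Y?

Propagate with n2 forced: n0=1, n1=0, n2=0 [stuck-at-0], n3=0.
So Y = 0. (Without the fault it would be 1.)

0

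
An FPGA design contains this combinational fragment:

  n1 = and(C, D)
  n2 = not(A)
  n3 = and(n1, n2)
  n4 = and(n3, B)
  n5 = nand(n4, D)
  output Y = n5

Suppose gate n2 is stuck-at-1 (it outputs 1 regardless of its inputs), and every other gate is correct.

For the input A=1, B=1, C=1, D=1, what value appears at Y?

0

Propagate with n2 forced: n1=1, n2=1 [stuck-at-1], n3=1, n4=1, n5=0.
So Y = 0. (Without the fault it would be 1.)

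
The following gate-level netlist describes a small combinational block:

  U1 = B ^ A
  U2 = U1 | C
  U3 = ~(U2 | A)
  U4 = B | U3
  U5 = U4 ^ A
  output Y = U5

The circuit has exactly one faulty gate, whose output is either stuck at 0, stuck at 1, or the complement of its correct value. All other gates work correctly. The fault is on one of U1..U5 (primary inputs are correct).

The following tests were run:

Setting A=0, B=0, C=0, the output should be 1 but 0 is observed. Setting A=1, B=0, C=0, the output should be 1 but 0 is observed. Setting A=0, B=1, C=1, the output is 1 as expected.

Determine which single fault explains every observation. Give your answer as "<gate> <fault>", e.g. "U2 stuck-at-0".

Fault-free values for test 1 (A=0, B=0, C=0): U1=0, U2=0, U3=1, U4=1, U5=1, giving Y=1. Observed 0.
Test 1: faults giving observed 0 are {U1 stuck-at-1, U1 inverted output, U2 stuck-at-1, U2 inverted output, U3 stuck-at-0, U3 inverted output, U4 stuck-at-0, U4 inverted output, U5 stuck-at-0, U5 inverted output}.
Test 2 (A=1, B=0, C=0): fault-free U1=1, U2=1, U3=0, U4=0, U5=1 → 1; observed 0. Eliminates U1 stuck-at-1, U1 inverted output, U2 stuck-at-1, U2 inverted output, U3 stuck-at-0, U4 stuck-at-0.
Test 3 (A=0, B=1, C=1): fault-free U1=1, U2=1, U3=0, U4=1, U5=1 → 1; observed 1. Eliminates U4 inverted output, U5 stuck-at-0, U5 inverted output.
Only U3 inverted output is consistent with every test.

U3 inverted output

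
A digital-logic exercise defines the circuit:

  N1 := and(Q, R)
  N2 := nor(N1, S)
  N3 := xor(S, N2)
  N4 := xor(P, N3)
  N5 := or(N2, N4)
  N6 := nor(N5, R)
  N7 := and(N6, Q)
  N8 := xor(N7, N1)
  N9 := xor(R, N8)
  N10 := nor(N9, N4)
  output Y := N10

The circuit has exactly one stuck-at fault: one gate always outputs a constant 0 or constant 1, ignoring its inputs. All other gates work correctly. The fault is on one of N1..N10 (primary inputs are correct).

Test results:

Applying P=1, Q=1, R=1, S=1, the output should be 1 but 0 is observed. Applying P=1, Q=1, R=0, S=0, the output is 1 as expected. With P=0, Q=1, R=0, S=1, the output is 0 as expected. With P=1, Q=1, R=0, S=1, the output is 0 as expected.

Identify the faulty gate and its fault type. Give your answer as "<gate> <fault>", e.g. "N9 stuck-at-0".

Fault-free values for test 1 (P=1, Q=1, R=1, S=1): N1=1, N2=0, N3=1, N4=0, N5=0, N6=0, N7=0, N8=1, N9=0, N10=1, giving Y=1. Observed 0.
Test 1: faults giving observed 0 are {N1 stuck-at-0, N2 stuck-at-1, N3 stuck-at-0, N4 stuck-at-1, N6 stuck-at-1, N7 stuck-at-1, N8 stuck-at-0, N9 stuck-at-1, N10 stuck-at-0}.
Test 2 (P=1, Q=1, R=0, S=0): fault-free N1=0, N2=1, N3=1, N4=0, N5=1, N6=0, N7=0, N8=0, N9=0, N10=1 → 1; observed 1. Eliminates N3 stuck-at-0, N4 stuck-at-1, N6 stuck-at-1, N7 stuck-at-1, N9 stuck-at-1, N10 stuck-at-0.
Test 3 (P=0, Q=1, R=0, S=1): fault-free N1=0, N2=0, N3=1, N4=1, N5=1, N6=0, N7=0, N8=0, N9=0, N10=0 → 0; observed 0. Eliminates N2 stuck-at-1.
Test 4 (P=1, Q=1, R=0, S=1): fault-free N1=0, N2=0, N3=1, N4=0, N5=0, N6=1, N7=1, N8=1, N9=1, N10=0 → 0; observed 0. Eliminates N8 stuck-at-0.
Only N1 stuck-at-0 is consistent with every test.

N1 stuck-at-0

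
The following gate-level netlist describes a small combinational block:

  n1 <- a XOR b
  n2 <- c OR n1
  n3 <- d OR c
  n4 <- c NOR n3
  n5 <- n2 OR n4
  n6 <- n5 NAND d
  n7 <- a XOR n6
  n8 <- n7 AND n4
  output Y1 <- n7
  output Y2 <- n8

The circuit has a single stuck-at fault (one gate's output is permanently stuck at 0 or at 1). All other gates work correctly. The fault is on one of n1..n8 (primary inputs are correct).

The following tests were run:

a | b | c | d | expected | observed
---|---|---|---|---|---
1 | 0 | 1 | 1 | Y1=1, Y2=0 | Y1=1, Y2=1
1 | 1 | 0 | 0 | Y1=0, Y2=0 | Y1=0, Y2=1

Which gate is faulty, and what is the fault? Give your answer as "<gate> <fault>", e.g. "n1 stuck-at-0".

n8 stuck-at-1

Fault-free values for test 1 (a=1, b=0, c=1, d=1): n1=1, n2=1, n3=1, n4=0, n5=1, n6=0, n7=1, n8=0, giving Y1=1, Y2=0. Observed Y1=1, Y2=1.
Test 1: faults giving observed Y1=1, Y2=1 are {n4 stuck-at-1, n8 stuck-at-1}.
Test 2 (a=1, b=1, c=0, d=0): fault-free n1=0, n2=0, n3=0, n4=1, n5=1, n6=1, n7=0, n8=0 → Y1=0, Y2=0; observed Y1=0, Y2=1. Eliminates n4 stuck-at-1.
Only n8 stuck-at-1 is consistent with every test.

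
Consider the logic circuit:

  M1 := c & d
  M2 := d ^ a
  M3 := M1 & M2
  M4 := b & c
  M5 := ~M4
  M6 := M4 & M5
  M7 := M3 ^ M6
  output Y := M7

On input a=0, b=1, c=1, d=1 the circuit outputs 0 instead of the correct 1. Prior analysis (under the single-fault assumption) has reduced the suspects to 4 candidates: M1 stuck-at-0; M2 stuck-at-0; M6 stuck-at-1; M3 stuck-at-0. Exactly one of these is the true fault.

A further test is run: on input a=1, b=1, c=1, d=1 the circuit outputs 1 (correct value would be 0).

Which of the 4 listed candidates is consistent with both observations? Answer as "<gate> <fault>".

Evaluate each candidate on input a=1, b=1, c=1, d=1:
  M1 stuck-at-0: M1=0 [stuck-at-0], M2=0, M3=0, M4=1, M5=0, M6=0, M7=0 → 0 — eliminated
  M2 stuck-at-0: M1=1, M2=0 [stuck-at-0], M3=0, M4=1, M5=0, M6=0, M7=0 → 0 — eliminated
  M6 stuck-at-1: M1=1, M2=0, M3=0, M4=1, M5=0, M6=1 [stuck-at-1], M7=1 → 1 — matches
  M3 stuck-at-0: M1=1, M2=0, M3=0 [stuck-at-0], M4=1, M5=0, M6=0, M7=0 → 0 — eliminated
Only M6 stuck-at-1 reproduces the observed 1.

M6 stuck-at-1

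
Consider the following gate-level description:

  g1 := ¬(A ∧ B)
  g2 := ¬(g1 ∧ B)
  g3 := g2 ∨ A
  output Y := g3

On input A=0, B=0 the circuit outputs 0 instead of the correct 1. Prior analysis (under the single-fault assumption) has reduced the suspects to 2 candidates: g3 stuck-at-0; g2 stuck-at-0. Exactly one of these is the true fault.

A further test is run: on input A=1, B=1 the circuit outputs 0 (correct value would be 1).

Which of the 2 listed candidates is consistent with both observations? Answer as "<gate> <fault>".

g3 stuck-at-0

Evaluate each candidate on input A=1, B=1:
  g3 stuck-at-0: g1=0, g2=1, g3=0 [stuck-at-0] → 0 — matches
  g2 stuck-at-0: g1=0, g2=0 [stuck-at-0], g3=1 → 1 — eliminated
Only g3 stuck-at-0 reproduces the observed 0.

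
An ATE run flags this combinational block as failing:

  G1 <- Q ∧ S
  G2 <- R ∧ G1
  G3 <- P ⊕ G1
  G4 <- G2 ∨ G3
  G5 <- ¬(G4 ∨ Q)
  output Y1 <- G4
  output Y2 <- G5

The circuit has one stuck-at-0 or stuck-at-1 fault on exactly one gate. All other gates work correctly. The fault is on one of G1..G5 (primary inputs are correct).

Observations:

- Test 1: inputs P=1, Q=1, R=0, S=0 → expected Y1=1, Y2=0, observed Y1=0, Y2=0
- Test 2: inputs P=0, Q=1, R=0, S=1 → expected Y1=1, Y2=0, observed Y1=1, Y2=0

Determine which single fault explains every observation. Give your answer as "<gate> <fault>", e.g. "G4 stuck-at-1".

G1 stuck-at-1

Fault-free values for test 1 (P=1, Q=1, R=0, S=0): G1=0, G2=0, G3=1, G4=1, G5=0, giving Y1=1, Y2=0. Observed Y1=0, Y2=0.
Test 1: faults giving observed Y1=0, Y2=0 are {G1 stuck-at-1, G3 stuck-at-0, G4 stuck-at-0}.
Test 2 (P=0, Q=1, R=0, S=1): fault-free G1=1, G2=0, G3=1, G4=1, G5=0 → Y1=1, Y2=0; observed Y1=1, Y2=0. Eliminates G3 stuck-at-0, G4 stuck-at-0.
Only G1 stuck-at-1 is consistent with every test.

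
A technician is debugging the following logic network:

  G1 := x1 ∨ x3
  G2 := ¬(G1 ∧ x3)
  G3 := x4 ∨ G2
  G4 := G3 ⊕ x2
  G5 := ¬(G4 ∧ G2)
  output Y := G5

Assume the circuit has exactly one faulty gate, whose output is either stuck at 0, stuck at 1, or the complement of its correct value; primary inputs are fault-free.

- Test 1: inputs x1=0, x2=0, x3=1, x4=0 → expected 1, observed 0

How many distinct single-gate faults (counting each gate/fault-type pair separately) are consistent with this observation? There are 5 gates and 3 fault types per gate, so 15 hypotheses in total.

6

Fault-free: G1=1, G2=0, G3=0, G4=0, G5=1 → 1. Observed 0.
  G1: stuck-at-0, inverted output ✓; others ✗
  G2: stuck-at-1, inverted output ✓; others ✗
  G3: none of the 3 fault types match ✗
  G4: none of the 3 fault types match ✗
  G5: stuck-at-0, inverted output ✓; others ✗
Consistent faults: {G1 stuck-at-0, G1 inverted output, G2 stuck-at-1, G2 inverted output, G5 stuck-at-0, G5 inverted output} — 6 in all.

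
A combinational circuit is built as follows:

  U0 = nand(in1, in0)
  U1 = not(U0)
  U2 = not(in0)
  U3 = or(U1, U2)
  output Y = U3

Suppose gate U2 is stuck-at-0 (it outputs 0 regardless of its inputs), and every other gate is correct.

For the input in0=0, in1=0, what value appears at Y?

Propagate with U2 forced: U0=1, U1=0, U2=0 [stuck-at-0], U3=0.
So Y = 0. (Without the fault it would be 1.)

0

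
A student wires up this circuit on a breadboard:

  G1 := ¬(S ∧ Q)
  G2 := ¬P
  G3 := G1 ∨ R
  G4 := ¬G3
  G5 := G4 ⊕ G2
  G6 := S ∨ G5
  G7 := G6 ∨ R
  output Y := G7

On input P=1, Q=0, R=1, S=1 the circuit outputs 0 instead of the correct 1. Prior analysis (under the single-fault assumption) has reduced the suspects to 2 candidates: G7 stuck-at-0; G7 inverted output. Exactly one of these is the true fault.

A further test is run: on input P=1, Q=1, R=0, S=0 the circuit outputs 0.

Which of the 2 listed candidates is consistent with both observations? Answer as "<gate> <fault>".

Evaluate each candidate on input P=1, Q=1, R=0, S=0:
  G7 stuck-at-0: G1=1, G2=0, G3=1, G4=0, G5=0, G6=0, G7=0 [stuck-at-0] → 0 — matches
  G7 inverted output: G1=1, G2=0, G3=1, G4=0, G5=0, G6=0, G7=1 [inverted output] → 1 — eliminated
Only G7 stuck-at-0 reproduces the observed 0.

G7 stuck-at-0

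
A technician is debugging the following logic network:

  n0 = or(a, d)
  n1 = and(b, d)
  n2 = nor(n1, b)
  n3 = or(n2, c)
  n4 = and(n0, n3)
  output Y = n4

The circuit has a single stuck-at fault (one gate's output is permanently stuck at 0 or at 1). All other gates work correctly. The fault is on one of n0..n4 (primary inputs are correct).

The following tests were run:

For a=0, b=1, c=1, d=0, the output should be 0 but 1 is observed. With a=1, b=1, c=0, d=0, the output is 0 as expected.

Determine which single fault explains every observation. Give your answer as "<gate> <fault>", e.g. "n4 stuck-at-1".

n0 stuck-at-1

Fault-free values for test 1 (a=0, b=1, c=1, d=0): n0=0, n1=0, n2=0, n3=1, n4=0, giving Y=0. Observed 1.
Test 1: faults giving observed 1 are {n0 stuck-at-1, n4 stuck-at-1}.
Test 2 (a=1, b=1, c=0, d=0): fault-free n0=1, n1=0, n2=0, n3=0, n4=0 → 0; observed 0. Eliminates n4 stuck-at-1.
Only n0 stuck-at-1 is consistent with every test.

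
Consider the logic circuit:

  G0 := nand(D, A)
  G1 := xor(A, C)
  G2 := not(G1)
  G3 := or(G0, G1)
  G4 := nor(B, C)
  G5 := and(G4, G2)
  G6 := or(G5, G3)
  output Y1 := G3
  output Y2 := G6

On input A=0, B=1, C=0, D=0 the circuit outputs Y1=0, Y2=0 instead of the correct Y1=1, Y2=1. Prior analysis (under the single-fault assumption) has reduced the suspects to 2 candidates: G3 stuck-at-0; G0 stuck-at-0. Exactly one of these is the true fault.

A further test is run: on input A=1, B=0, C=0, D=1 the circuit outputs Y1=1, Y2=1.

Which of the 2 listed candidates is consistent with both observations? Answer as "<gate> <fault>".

Evaluate each candidate on input A=1, B=0, C=0, D=1:
  G3 stuck-at-0: G0=0, G1=1, G2=0, G3=0 [stuck-at-0], G4=1, G5=0, G6=0 → Y1=0, Y2=0 — eliminated
  G0 stuck-at-0: G0=0 [stuck-at-0], G1=1, G2=0, G3=1, G4=1, G5=0, G6=1 → Y1=1, Y2=1 — matches
Only G0 stuck-at-0 reproduces the observed Y1=1, Y2=1.

G0 stuck-at-0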